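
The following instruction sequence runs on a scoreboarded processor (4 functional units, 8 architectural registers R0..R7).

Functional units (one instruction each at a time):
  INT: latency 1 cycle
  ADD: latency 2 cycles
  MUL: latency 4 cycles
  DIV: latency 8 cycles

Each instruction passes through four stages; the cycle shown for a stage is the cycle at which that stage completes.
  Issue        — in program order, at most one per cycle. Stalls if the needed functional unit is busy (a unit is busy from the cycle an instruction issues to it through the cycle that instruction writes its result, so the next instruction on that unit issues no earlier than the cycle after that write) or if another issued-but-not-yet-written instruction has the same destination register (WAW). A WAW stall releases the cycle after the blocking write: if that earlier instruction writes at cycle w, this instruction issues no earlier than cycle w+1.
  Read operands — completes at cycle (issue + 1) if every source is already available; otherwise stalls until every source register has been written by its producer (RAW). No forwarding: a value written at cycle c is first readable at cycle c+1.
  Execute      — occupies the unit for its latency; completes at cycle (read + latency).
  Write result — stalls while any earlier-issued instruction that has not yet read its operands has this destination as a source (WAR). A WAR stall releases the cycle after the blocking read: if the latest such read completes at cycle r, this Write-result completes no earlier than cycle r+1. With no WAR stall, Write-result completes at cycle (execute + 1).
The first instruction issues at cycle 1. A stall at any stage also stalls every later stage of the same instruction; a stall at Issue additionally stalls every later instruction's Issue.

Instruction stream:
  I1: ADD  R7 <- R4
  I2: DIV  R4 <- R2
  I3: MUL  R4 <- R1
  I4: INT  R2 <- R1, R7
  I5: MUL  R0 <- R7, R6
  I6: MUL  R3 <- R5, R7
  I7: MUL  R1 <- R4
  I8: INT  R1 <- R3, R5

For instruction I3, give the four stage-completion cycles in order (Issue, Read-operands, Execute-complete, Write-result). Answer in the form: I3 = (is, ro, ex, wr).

t=1  I1 dispatched to ADD
t=2  I1 operands ready; I2 dispatched to DIV
t=3  I2 operands ready
t=4  I1 complete
t=5  R7←I1
t=11  I2 complete
t=12  R4←I2
t=13  I3 dispatched to MUL
t=14  I3 operands ready; I4 dispatched to INT
t=15  I4 operands ready
t=16  I4 complete
t=17  R2←I4
t=18  I3 complete
t=19  R4←I3
t=20  I5 dispatched to MUL
t=21  I5 operands ready
t=25  I5 complete
t=26  R0←I5
t=27  I6 dispatched to MUL
t=28  I6 operands ready
t=32  I6 complete
t=33  R3←I6
t=34  I7 dispatched to MUL
t=35  I7 operands ready
t=39  I7 complete
t=40  R1←I7
t=41  I8 dispatched to INT
t=42  I8 operands ready
t=43  I8 complete
t=44  R1←I8

I3 = (13, 14, 18, 19)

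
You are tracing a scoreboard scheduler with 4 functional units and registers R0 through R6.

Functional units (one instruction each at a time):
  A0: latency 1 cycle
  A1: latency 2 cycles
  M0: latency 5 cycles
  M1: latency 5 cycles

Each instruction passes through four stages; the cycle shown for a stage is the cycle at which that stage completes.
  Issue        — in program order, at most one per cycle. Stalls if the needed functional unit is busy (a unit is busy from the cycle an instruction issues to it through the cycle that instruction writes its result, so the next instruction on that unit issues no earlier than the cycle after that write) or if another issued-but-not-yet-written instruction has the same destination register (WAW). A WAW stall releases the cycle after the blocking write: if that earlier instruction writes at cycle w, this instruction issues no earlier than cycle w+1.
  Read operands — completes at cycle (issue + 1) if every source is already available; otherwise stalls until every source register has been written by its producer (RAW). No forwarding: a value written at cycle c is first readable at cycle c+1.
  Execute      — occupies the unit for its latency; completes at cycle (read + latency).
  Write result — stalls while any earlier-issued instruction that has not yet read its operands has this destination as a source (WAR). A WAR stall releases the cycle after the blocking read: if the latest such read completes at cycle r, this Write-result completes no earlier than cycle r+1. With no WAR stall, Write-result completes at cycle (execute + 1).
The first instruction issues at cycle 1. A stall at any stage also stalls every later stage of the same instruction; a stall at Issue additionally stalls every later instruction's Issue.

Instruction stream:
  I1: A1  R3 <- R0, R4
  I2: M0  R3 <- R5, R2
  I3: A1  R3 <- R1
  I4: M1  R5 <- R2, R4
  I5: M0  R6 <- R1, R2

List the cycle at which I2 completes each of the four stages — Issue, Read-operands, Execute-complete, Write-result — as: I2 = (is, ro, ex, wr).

I2 = (6, 7, 12, 13)

  I1 | 1 | 2 | 4 | 5
  I2 | 6 | 7 | 12 | 13   WAW R3: wait I1 write@5
  I3 | 14 | 15 | 17 | 18   WAW R3: wait I2 write@13
  I4 | 15 | 16 | 21 | 22
  I5 | 16 | 17 | 22 | 23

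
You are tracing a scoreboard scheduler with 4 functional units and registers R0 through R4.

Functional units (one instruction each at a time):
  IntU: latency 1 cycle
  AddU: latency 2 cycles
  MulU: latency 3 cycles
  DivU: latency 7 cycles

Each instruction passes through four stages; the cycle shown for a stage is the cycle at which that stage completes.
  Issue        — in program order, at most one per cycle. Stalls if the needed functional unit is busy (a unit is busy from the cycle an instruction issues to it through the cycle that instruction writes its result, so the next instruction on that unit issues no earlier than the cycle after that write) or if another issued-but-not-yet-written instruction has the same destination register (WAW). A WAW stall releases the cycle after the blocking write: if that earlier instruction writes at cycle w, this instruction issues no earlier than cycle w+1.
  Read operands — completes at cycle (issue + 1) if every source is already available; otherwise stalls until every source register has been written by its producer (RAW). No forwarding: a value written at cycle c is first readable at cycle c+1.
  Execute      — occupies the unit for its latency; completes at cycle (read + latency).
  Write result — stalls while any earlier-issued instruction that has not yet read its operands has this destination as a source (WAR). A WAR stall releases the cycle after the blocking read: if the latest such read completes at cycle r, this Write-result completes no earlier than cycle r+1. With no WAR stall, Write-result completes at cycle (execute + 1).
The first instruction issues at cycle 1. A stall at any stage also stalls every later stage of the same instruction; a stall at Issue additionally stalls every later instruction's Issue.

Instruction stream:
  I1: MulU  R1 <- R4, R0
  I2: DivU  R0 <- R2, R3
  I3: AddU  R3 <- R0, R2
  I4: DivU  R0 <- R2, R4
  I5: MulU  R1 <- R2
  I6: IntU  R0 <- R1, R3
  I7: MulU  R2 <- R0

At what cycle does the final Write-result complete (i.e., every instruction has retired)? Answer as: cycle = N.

I1 -> (1, 2, 5, 6)
I2 -> (2, 3, 10, 11)
I3 -> (3, 12, 14, 15)  // RAW R0: wait I2 write@11
I4 -> (12, 13, 20, 21)  // struct: DivU busy until I2 writes@11
I5 -> (13, 14, 17, 18)
I6 -> (22, 23, 24, 25)  // WAW R0: wait I4 write@21
I7 -> (23, 26, 29, 30)  // RAW R0: wait I6 write@25

cycle = 30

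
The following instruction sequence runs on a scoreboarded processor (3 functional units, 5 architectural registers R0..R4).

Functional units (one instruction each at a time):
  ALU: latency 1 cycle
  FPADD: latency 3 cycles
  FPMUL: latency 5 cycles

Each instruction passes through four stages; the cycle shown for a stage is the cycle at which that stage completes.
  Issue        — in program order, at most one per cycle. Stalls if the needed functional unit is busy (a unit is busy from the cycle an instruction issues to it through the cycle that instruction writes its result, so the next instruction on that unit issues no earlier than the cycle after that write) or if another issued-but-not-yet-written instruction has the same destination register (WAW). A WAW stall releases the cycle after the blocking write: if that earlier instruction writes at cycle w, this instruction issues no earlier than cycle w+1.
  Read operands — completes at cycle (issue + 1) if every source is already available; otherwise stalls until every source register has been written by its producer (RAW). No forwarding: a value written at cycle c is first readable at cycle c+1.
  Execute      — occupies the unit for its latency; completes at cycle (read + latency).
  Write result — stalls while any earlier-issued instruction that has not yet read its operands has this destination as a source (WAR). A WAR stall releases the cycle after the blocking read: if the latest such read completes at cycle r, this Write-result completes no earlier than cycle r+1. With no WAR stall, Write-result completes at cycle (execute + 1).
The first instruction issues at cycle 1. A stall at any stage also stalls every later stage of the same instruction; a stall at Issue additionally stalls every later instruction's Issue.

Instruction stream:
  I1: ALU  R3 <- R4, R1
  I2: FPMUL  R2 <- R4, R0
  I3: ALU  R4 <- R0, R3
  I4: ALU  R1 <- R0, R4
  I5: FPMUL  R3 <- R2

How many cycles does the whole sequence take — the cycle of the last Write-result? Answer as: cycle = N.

cycle = 17

t=1  issue I1 (ALU)
t=2  I1 read-ops · issue I2 (FPMUL)
t=3  I1 finished on ALU · I2 read-ops
t=4  I1→R3
t=5  issue I3 (ALU)
t=6  I3 read-ops
t=7  I3 finished on ALU
t=8  I2 finished on FPMUL · I3→R4
t=9  I2→R2 · issue I4 (ALU)
t=10  I4 read-ops · issue I5 (FPMUL)
t=11  I4 finished on ALU · I5 read-ops
t=12  I4→R1
t=16  I5 finished on FPMUL
t=17  I5→R3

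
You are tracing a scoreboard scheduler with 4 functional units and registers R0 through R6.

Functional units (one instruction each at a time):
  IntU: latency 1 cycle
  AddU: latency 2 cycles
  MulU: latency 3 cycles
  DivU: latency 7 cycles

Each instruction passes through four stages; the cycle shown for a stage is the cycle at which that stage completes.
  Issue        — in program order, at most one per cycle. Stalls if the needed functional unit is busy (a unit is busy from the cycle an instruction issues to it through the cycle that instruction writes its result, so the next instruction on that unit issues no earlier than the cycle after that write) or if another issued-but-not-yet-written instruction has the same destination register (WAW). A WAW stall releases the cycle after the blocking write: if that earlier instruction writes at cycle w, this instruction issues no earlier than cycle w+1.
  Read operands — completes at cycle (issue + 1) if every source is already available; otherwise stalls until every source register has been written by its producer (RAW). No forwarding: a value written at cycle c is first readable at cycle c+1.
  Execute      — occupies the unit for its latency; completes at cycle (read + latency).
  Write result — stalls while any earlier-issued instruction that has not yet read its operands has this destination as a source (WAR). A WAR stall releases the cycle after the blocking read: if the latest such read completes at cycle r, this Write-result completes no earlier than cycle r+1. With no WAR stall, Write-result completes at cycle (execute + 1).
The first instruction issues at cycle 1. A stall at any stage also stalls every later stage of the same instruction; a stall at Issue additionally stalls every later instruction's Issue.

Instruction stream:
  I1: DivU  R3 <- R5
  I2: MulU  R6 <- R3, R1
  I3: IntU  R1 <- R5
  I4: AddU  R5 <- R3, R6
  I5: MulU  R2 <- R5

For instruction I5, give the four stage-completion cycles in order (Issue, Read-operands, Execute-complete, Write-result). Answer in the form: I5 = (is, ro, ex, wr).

I1 -> (1, 2, 9, 10)
I2 -> (2, 11, 14, 15)  // RAW R3: wait I1 write@10
I3 -> (3, 4, 5, 12)  // WAR R1: wait I2 read@11
I4 -> (4, 16, 18, 19)  // RAW R6: wait I2 write@15
I5 -> (16, 20, 23, 24)  // struct: MulU busy until I2 writes@15, RAW R5: wait I4 write@19

I5 = (16, 20, 23, 24)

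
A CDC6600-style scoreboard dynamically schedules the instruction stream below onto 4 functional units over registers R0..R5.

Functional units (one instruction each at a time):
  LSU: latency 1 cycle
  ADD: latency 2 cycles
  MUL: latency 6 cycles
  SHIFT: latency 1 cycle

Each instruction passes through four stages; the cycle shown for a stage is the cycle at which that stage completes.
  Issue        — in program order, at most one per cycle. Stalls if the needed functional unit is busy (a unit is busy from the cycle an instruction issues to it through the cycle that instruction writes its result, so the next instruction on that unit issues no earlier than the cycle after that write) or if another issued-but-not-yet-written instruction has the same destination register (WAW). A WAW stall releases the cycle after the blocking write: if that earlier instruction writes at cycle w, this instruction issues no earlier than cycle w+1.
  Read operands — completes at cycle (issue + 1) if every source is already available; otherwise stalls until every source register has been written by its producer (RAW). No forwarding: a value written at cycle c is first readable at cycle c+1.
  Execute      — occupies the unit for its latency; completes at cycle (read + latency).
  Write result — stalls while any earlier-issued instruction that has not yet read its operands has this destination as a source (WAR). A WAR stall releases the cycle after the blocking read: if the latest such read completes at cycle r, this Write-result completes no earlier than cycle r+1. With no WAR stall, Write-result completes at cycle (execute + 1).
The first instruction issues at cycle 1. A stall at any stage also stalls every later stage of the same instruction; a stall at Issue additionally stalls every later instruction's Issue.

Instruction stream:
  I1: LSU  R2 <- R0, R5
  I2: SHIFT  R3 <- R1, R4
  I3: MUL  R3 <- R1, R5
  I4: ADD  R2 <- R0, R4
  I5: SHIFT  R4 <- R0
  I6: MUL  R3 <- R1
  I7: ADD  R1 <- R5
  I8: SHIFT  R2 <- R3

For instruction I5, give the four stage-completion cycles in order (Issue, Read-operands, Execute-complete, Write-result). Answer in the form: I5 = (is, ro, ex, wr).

I1: IS=1 RO=2 EX=3 WR=4
I2: IS=2 RO=3 EX=4 WR=5
I3: IS=6 RO=7 EX=13 WR=14  [WAW R3: wait I2 write@5]
I4: IS=7 RO=8 EX=10 WR=11
I5: IS=8 RO=9 EX=10 WR=11
I6: IS=15 RO=16 EX=22 WR=23  [struct: MUL busy until I3 writes@14]
I7: IS=16 RO=17 EX=19 WR=20
I8: IS=17 RO=24 EX=25 WR=26  [RAW R3: wait I6 write@23]

I5 = (8, 9, 10, 11)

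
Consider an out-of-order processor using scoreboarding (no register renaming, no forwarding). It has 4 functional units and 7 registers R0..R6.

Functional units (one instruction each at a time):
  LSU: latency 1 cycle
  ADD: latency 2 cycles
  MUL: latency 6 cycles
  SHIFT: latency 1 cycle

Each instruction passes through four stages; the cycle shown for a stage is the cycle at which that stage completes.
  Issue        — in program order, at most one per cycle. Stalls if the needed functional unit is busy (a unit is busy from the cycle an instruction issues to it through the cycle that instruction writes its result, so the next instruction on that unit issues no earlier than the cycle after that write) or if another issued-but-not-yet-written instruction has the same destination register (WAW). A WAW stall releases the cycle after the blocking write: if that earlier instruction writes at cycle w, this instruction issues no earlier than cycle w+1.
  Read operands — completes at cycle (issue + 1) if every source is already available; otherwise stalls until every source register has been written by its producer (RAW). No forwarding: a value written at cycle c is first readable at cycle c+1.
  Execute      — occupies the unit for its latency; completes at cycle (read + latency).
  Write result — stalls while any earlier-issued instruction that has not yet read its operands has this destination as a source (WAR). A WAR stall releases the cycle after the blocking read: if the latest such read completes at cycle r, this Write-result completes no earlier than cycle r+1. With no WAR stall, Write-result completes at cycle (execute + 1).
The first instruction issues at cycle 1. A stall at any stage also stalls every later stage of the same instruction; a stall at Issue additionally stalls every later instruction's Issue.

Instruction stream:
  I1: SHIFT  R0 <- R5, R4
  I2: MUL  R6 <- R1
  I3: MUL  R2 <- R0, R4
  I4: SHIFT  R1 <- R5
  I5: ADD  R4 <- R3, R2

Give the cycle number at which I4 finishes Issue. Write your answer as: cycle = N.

I1 -> (1, 2, 3, 4)
I2 -> (2, 3, 9, 10)
I3 -> (11, 12, 18, 19)  // struct: MUL busy until I2 writes@10
I4 -> (12, 13, 14, 15)
I5 -> (13, 20, 22, 23)  // RAW R2: wait I3 write@19

cycle = 12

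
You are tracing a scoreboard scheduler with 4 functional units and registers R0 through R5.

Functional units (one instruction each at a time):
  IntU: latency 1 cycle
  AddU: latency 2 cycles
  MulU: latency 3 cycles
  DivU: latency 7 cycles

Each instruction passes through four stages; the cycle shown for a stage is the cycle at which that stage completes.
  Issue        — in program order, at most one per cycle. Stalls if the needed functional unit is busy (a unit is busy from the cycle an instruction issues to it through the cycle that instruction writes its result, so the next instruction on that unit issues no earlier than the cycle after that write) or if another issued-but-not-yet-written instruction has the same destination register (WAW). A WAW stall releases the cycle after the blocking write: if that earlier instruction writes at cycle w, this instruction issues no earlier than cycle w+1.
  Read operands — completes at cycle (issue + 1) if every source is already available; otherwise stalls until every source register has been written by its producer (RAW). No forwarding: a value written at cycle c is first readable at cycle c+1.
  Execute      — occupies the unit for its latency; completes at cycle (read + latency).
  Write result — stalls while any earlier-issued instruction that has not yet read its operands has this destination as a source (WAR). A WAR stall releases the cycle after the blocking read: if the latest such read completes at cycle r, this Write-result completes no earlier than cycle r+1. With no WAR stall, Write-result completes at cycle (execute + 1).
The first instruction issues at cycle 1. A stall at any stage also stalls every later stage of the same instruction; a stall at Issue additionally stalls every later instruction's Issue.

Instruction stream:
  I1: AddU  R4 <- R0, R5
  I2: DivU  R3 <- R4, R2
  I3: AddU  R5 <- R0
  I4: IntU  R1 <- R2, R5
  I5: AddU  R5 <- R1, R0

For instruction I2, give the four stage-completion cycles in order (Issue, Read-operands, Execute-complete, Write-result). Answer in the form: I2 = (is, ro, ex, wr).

I2 = (2, 6, 13, 14)

cycle 1: I1→AddU
cycle 2: I1 RO, I2→DivU
cycle 4: I1 EX
cycle 5: I1 WR R4
cycle 6: I2 RO, I3→AddU
cycle 7: I3 RO, I4→IntU
cycle 9: I3 EX
cycle 10: I3 WR R5
cycle 11: I4 RO, I5→AddU
cycle 12: I4 EX
cycle 13: I2 EX, I4 WR R1
cycle 14: I2 WR R3, I5 RO
cycle 16: I5 EX
cycle 17: I5 WR R5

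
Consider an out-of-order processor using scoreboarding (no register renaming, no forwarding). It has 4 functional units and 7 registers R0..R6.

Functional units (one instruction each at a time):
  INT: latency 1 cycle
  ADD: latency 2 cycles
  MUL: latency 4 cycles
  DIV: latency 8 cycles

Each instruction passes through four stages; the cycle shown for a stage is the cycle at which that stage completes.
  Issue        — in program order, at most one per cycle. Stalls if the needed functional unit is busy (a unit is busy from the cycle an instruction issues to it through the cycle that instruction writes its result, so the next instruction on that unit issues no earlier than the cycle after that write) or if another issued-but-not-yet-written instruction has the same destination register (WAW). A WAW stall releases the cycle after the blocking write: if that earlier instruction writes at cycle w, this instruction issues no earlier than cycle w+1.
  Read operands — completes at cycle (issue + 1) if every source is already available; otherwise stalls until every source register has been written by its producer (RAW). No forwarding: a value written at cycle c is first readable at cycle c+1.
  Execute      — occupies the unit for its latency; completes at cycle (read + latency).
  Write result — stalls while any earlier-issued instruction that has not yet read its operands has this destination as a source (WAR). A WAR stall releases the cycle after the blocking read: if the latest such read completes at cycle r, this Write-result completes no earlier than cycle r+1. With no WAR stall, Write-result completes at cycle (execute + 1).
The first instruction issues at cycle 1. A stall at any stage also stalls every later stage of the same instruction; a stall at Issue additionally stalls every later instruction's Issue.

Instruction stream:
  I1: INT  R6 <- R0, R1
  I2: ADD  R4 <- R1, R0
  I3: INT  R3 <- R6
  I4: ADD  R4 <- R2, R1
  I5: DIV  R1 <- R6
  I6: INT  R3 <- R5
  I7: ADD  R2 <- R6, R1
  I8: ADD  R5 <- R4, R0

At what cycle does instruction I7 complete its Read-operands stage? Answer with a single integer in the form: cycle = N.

c1: issue I1 (INT)
c2: I1 read-ops; issue I2 (ADD)
c3: I1 finished on INT; I2 read-ops
c4: I1→R6
c5: I2 finished on ADD; issue I3 (INT)
c6: I2→R4; I3 read-ops
c7: I3 finished on INT; issue I4 (ADD)
c8: I3→R3; I4 read-ops; issue I5 (DIV)
c9: I5 read-ops; issue I6 (INT)
c10: I4 finished on ADD; I6 read-ops
c11: I4→R4; I6 finished on INT
c12: I6→R3; issue I7 (ADD)
c17: I5 finished on DIV
c18: I5→R1
c19: I7 read-ops
c21: I7 finished on ADD
c22: I7→R2
c23: issue I8 (ADD)
c24: I8 read-ops
c26: I8 finished on ADD
c27: I8→R5

cycle = 19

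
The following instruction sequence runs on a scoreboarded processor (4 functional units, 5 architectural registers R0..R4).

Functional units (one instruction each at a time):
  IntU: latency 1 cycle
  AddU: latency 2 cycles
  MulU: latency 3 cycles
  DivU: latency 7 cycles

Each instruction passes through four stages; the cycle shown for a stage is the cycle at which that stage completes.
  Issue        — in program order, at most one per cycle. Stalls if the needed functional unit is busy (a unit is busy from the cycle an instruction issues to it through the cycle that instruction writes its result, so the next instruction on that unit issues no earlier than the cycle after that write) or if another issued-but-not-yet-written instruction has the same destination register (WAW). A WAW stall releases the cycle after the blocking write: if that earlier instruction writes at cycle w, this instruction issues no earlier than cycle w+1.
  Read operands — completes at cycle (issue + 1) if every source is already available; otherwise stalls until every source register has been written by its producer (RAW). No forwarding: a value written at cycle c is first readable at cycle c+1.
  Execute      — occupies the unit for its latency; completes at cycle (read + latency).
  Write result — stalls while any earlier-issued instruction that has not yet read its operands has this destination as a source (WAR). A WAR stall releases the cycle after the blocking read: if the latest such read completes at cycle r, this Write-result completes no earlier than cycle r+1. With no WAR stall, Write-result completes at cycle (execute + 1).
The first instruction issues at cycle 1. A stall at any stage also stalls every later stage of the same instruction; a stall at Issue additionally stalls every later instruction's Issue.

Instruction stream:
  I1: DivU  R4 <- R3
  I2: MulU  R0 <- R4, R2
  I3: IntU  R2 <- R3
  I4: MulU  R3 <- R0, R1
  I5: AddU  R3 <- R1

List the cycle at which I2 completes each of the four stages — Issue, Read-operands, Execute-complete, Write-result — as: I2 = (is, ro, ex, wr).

I2 = (2, 11, 14, 15)

[1] I1 dispatched to DivU
[2] I1 operands ready | I2 dispatched to MulU
[3] I3 dispatched to IntU
[4] I3 operands ready
[5] I3 complete
[9] I1 complete
[10] R4←I1
[11] I2 operands ready
[12] R2←I3
[14] I2 complete
[15] R0←I2
[16] I4 dispatched to MulU
[17] I4 operands ready
[20] I4 complete
[21] R3←I4
[22] I5 dispatched to AddU
[23] I5 operands ready
[25] I5 complete
[26] R3←I5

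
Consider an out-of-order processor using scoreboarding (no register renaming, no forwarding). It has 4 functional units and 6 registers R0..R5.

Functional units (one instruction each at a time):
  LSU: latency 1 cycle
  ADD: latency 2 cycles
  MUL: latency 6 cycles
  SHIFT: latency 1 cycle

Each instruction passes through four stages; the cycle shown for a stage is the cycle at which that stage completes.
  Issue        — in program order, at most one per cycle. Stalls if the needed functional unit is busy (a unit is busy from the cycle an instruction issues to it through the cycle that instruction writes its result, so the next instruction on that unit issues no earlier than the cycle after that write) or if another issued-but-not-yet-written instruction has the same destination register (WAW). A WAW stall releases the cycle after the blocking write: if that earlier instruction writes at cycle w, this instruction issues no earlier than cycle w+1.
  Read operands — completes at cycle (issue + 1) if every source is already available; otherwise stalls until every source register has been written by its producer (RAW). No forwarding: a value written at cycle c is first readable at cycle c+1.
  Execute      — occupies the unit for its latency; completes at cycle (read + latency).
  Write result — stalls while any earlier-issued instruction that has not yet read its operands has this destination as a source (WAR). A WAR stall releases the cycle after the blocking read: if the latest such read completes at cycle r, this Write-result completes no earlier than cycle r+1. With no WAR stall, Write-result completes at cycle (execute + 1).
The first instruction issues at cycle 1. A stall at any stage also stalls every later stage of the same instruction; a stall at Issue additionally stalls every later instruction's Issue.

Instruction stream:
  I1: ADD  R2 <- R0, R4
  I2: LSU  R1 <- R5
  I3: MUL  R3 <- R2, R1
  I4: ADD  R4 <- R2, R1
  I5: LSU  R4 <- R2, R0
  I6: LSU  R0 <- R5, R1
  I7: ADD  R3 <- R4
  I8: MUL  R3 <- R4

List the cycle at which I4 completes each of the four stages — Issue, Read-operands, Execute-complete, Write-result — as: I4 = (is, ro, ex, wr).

1) issue 1, read 2, done 4, write 5
2) issue 2, read 3, done 4, write 5
3) issue 3, read 6, done 12, write 13  <RAW R2: wait I1 write@5 / RAW R1: wait I2 write@5>
4) issue 6, read 7, done 9, write 10  <struct: ADD busy until I1 writes@5>
5) issue 11, read 12, done 13, write 14  <WAW R4: wait I4 write@10>
6) issue 15, read 16, done 17, write 18  <struct: LSU busy until I5 writes@14>
7) issue 16, read 17, done 19, write 20
8) issue 21, read 22, done 28, write 29  <WAW R3: wait I7 write@20>

I4 = (6, 7, 9, 10)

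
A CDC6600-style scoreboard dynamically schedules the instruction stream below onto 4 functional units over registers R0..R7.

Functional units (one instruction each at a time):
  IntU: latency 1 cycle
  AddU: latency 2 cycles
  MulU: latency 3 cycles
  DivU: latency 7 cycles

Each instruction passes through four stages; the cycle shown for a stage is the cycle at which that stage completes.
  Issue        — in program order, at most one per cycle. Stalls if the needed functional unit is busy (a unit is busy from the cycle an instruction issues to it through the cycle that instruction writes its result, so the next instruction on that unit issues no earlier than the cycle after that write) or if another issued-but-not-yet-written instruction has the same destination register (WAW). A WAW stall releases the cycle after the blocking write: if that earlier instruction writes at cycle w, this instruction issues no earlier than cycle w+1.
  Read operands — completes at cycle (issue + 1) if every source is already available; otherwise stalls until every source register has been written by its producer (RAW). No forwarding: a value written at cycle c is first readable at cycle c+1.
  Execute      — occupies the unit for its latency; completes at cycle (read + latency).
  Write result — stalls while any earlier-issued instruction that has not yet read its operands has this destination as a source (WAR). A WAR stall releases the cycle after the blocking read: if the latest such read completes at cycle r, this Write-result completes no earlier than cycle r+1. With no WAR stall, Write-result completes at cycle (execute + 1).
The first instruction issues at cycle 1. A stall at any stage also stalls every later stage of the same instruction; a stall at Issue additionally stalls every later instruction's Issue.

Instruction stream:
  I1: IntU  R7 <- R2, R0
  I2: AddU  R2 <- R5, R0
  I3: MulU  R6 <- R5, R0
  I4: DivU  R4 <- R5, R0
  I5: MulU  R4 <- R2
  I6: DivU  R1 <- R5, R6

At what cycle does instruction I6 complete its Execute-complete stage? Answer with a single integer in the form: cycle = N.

cycle 1: issue I1 (IntU)
cycle 2: I1 read-ops, issue I2 (AddU)
cycle 3: I1 finished on IntU, I2 read-ops, issue I3 (MulU)
cycle 4: I1→R7, I3 read-ops, issue I4 (DivU)
cycle 5: I2 finished on AddU, I4 read-ops
cycle 6: I2→R2
cycle 7: I3 finished on MulU
cycle 8: I3→R6
cycle 12: I4 finished on DivU
cycle 13: I4→R4
cycle 14: issue I5 (MulU)
cycle 15: I5 read-ops, issue I6 (DivU)
cycle 16: I6 read-ops
cycle 18: I5 finished on MulU
cycle 19: I5→R4
cycle 23: I6 finished on DivU
cycle 24: I6→R1

cycle = 23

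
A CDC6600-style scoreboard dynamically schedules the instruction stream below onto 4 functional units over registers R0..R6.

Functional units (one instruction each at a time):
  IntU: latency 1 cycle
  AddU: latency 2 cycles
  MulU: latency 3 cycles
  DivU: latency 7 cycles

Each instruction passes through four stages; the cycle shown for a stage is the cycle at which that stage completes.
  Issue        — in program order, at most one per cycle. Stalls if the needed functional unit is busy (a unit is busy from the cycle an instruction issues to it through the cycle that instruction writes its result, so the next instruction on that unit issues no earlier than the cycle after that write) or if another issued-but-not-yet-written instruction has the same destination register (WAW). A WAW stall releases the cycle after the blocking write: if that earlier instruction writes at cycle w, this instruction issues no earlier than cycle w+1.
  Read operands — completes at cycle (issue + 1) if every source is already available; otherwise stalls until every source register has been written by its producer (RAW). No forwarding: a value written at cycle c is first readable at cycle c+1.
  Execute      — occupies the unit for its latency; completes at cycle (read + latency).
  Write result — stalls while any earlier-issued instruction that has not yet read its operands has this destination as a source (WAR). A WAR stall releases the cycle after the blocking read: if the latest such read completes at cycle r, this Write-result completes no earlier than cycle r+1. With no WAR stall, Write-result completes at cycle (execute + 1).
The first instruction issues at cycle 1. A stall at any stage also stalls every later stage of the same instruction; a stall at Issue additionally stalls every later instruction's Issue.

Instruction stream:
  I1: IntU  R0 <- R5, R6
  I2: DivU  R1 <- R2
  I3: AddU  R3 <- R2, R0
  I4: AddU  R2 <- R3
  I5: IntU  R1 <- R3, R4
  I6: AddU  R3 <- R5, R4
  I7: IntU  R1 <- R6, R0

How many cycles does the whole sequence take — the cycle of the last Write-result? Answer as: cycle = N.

cycle = 19

  I1 | 1 | 2 | 3 | 4
  I2 | 2 | 3 | 10 | 11
  I3 | 3 | 5 | 7 | 8   RAW R0: wait I1 write@4
  I4 | 9 | 10 | 12 | 13   struct: AddU busy until I3 writes@8
  I5 | 12 | 13 | 14 | 15   WAW R1: wait I2 write@11
  I6 | 14 | 15 | 17 | 18   struct: AddU busy until I4 writes@13
  I7 | 16 | 17 | 18 | 19   struct: IntU busy until I5 writes@15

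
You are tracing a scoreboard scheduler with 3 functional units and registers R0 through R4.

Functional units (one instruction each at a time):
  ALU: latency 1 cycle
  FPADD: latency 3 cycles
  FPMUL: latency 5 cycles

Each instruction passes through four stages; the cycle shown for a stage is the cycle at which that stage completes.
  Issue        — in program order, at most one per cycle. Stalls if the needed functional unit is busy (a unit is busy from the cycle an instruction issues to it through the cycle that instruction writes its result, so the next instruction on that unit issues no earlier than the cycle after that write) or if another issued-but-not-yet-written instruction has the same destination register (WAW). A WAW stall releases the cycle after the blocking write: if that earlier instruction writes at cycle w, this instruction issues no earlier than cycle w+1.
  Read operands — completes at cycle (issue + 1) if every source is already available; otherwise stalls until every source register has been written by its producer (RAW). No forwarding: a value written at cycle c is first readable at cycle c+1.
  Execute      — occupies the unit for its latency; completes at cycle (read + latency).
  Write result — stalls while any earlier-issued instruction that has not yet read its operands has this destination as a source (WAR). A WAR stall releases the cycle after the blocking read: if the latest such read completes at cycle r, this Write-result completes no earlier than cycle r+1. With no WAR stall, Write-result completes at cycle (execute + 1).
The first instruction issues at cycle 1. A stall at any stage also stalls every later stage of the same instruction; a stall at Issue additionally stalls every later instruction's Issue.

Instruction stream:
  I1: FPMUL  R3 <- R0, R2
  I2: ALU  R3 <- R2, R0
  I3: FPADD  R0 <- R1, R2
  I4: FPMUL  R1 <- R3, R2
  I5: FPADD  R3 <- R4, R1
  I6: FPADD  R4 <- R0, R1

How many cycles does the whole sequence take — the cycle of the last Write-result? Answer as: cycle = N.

cycle = 30

t=1  I1 issues→FPMUL
t=2  I1 reads
t=7  I1 exec-done
t=8  I1 writes R3
t=9  I2 issues→ALU
t=10  I2 reads | I3 issues→FPADD
t=11  I2 exec-done | I3 reads | I4 issues→FPMUL
t=12  I2 writes R3
t=13  I4 reads
t=14  I3 exec-done
t=15  I3 writes R0
t=16  I5 issues→FPADD
t=18  I4 exec-done
t=19  I4 writes R1
t=20  I5 reads
t=23  I5 exec-done
t=24  I5 writes R3
t=25  I6 issues→FPADD
t=26  I6 reads
t=29  I6 exec-done
t=30  I6 writes R4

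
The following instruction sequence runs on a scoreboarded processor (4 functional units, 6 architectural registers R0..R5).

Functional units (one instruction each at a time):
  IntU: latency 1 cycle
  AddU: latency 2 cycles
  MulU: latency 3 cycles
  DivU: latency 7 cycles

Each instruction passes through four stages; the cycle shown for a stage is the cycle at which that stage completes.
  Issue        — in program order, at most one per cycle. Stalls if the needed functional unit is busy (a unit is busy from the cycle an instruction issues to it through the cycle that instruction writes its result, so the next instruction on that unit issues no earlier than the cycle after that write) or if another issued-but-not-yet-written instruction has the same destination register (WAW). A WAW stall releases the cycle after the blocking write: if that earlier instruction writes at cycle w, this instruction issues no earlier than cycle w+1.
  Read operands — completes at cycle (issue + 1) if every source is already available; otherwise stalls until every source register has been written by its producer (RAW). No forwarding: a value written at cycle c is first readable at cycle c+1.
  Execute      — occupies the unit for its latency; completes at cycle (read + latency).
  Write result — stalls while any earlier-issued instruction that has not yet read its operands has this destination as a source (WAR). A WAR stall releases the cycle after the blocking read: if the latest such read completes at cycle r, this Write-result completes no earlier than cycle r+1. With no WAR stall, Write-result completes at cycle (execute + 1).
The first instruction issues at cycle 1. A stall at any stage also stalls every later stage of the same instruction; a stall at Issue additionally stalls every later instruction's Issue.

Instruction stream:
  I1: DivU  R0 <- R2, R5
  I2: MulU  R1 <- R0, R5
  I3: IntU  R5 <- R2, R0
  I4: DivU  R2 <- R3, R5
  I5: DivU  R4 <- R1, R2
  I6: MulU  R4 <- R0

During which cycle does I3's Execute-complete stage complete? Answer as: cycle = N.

1) issue 1, read 2, done 9, write 10
2) issue 2, read 11, done 14, write 15  <RAW R0: wait I1 write@10>
3) issue 3, read 11, done 12, write 13  <RAW R0: wait I1 write@10>
4) issue 11, read 14, done 21, write 22  <struct: DivU busy until I1 writes@10 / RAW R5: wait I3 write@13>
5) issue 23, read 24, done 31, write 32  <struct: DivU busy until I4 writes@22>
6) issue 33, read 34, done 37, write 38  <WAW R4: wait I5 write@32>

cycle = 12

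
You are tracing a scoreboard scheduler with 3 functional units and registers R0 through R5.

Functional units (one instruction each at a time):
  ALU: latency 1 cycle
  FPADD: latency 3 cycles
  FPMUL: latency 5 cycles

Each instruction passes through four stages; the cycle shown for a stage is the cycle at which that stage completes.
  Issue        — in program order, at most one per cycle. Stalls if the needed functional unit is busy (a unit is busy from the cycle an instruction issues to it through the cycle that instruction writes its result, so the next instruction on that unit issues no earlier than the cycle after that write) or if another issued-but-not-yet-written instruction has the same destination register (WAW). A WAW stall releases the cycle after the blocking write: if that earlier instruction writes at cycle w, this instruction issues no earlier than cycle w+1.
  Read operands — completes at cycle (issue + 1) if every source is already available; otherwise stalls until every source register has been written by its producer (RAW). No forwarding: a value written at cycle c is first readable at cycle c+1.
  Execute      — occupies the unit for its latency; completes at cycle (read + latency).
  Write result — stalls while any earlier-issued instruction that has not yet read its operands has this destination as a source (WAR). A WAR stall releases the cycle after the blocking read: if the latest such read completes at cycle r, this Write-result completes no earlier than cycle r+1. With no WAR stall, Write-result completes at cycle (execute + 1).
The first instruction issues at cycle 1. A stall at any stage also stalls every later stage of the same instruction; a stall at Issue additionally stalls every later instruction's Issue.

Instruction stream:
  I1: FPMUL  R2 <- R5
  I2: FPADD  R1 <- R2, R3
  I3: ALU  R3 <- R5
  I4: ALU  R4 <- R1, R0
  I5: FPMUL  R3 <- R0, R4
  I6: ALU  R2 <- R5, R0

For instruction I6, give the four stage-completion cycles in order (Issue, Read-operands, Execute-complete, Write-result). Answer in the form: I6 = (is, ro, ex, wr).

t=1  I1 issues→FPMUL
t=2  I1 reads; I2 issues→FPADD
t=3  I3 issues→ALU
t=4  I3 reads
t=5  I3 exec-done
t=7  I1 exec-done
t=8  I1 writes R2
t=9  I2 reads
t=10  I3 writes R3
t=11  I4 issues→ALU
t=12  I2 exec-done; I5 issues→FPMUL
t=13  I2 writes R1
t=14  I4 reads
t=15  I4 exec-done
t=16  I4 writes R4
t=17  I5 reads; I6 issues→ALU
t=18  I6 reads
t=19  I6 exec-done
t=20  I6 writes R2
t=22  I5 exec-done
t=23  I5 writes R3

I6 = (17, 18, 19, 20)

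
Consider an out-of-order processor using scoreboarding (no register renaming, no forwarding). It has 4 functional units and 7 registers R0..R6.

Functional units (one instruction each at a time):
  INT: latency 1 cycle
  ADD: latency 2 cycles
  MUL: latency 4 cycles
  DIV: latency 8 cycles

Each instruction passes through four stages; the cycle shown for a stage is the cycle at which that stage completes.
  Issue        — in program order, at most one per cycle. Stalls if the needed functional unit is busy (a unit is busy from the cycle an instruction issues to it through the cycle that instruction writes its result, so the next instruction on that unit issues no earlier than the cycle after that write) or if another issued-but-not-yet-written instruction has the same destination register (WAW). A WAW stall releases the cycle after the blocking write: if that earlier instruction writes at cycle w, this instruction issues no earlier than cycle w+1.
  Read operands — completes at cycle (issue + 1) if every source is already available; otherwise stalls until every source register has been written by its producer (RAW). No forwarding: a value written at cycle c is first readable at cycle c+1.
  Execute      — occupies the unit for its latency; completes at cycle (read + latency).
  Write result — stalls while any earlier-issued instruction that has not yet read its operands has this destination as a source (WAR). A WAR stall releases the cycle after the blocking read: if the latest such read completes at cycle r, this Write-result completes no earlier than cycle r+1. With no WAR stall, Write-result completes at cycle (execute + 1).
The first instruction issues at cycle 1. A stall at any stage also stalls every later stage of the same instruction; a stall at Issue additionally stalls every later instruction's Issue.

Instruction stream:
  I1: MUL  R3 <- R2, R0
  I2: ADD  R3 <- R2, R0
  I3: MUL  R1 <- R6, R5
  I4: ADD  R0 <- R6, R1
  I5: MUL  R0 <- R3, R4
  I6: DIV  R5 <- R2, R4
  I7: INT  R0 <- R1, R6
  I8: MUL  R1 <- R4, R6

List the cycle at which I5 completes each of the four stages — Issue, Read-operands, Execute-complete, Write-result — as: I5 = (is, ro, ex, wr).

I5 = (20, 21, 25, 26)

[I1] 1/2/6/7
[I2] 8/9/11/12  (WAW R3: wait I1 write@7)
[I3] 9/10/14/15
[I4] 13/16/18/19  (struct: ADD busy until I2 writes@12; RAW R1: wait I3 write@15)
[I5] 20/21/25/26  (WAW R0: wait I4 write@19)
[I6] 21/22/30/31
[I7] 27/28/29/30  (WAW R0: wait I5 write@26)
[I8] 28/29/33/34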